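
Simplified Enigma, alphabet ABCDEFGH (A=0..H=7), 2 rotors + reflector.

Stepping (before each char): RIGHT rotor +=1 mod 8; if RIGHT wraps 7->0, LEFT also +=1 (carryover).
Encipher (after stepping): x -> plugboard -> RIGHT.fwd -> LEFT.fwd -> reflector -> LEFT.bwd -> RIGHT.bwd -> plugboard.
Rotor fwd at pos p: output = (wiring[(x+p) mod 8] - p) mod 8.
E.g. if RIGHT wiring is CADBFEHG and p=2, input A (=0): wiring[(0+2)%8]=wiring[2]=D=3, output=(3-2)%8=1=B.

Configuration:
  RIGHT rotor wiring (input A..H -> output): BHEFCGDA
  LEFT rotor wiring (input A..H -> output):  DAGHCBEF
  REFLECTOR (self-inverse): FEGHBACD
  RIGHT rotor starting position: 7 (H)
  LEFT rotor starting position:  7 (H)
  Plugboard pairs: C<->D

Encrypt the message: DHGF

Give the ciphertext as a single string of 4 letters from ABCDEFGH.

Char 1 ('D'): step: R->0, L->0 (L advanced); D->plug->C->R->E->L->C->refl->G->L'->C->R'->E->plug->E
Char 2 ('H'): step: R->1, L=0; H->plug->H->R->A->L->D->refl->H->L'->D->R'->B->plug->B
Char 3 ('G'): step: R->2, L=0; G->plug->G->R->H->L->F->refl->A->L'->B->R'->E->plug->E
Char 4 ('F'): step: R->3, L=0; F->plug->F->R->G->L->E->refl->B->L'->F->R'->E->plug->E

Answer: EBEE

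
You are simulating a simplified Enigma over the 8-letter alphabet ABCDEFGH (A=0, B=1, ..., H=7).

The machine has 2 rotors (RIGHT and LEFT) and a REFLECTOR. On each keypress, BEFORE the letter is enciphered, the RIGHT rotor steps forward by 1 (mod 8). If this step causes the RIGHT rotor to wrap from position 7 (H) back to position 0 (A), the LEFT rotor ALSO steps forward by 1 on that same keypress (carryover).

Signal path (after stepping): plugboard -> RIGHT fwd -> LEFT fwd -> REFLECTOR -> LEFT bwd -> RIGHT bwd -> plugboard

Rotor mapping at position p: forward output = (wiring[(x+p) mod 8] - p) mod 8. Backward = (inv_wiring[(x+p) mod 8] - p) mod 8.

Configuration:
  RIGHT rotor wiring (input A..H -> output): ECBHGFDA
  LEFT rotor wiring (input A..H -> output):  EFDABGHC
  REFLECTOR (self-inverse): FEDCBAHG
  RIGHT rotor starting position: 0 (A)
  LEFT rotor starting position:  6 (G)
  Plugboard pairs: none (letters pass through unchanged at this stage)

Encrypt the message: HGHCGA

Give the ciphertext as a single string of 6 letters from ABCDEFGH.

Answer: FDEDCC

Derivation:
Char 1 ('H'): step: R->1, L=6; H->plug->H->R->D->L->H->refl->G->L'->C->R'->F->plug->F
Char 2 ('G'): step: R->2, L=6; G->plug->G->R->C->L->G->refl->H->L'->D->R'->D->plug->D
Char 3 ('H'): step: R->3, L=6; H->plug->H->R->G->L->D->refl->C->L'->F->R'->E->plug->E
Char 4 ('C'): step: R->4, L=6; C->plug->C->R->H->L->A->refl->F->L'->E->R'->D->plug->D
Char 5 ('G'): step: R->5, L=6; G->plug->G->R->C->L->G->refl->H->L'->D->R'->C->plug->C
Char 6 ('A'): step: R->6, L=6; A->plug->A->R->F->L->C->refl->D->L'->G->R'->C->plug->C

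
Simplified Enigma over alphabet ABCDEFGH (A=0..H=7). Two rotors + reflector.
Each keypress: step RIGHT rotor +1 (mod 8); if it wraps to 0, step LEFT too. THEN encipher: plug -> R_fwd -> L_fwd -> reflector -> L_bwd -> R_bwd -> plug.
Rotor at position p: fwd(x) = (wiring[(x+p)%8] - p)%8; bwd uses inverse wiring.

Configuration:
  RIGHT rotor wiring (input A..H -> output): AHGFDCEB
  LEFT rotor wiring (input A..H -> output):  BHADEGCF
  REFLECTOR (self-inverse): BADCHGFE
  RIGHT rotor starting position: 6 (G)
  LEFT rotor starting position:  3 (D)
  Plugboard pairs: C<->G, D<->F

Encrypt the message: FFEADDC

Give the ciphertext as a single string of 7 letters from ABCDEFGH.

Char 1 ('F'): step: R->7, L=3; F->plug->D->R->H->L->F->refl->G->L'->F->R'->H->plug->H
Char 2 ('F'): step: R->0, L->4 (L advanced); F->plug->D->R->F->L->D->refl->C->L'->B->R'->H->plug->H
Char 3 ('E'): step: R->1, L=4; E->plug->E->R->B->L->C->refl->D->L'->F->R'->B->plug->B
Char 4 ('A'): step: R->2, L=4; A->plug->A->R->E->L->F->refl->G->L'->C->R'->E->plug->E
Char 5 ('D'): step: R->3, L=4; D->plug->F->R->F->L->D->refl->C->L'->B->R'->D->plug->F
Char 6 ('D'): step: R->4, L=4; D->plug->F->R->D->L->B->refl->A->L'->A->R'->C->plug->G
Char 7 ('C'): step: R->5, L=4; C->plug->G->R->A->L->A->refl->B->L'->D->R'->D->plug->F

Answer: HHBEFGF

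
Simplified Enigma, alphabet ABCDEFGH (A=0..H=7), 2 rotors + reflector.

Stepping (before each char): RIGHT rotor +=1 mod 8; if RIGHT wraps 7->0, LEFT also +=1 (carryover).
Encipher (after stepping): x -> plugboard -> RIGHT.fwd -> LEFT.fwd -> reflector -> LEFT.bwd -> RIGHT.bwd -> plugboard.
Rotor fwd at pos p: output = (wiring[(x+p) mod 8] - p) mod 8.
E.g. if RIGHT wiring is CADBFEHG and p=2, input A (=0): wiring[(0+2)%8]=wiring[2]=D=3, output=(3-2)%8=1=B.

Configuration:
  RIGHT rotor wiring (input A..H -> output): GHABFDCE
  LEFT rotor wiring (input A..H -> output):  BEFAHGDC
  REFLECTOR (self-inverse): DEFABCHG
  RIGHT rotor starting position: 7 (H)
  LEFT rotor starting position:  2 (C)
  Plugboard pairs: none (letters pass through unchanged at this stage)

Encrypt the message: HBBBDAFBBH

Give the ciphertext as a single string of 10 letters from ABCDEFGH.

Answer: ECEFBDECAC

Derivation:
Char 1 ('H'): step: R->0, L->3 (L advanced); H->plug->H->R->E->L->H->refl->G->L'->F->R'->E->plug->E
Char 2 ('B'): step: R->1, L=3; B->plug->B->R->H->L->C->refl->F->L'->A->R'->C->plug->C
Char 3 ('B'): step: R->2, L=3; B->plug->B->R->H->L->C->refl->F->L'->A->R'->E->plug->E
Char 4 ('B'): step: R->3, L=3; B->plug->B->R->C->L->D->refl->A->L'->D->R'->F->plug->F
Char 5 ('D'): step: R->4, L=3; D->plug->D->R->A->L->F->refl->C->L'->H->R'->B->plug->B
Char 6 ('A'): step: R->5, L=3; A->plug->A->R->G->L->B->refl->E->L'->B->R'->D->plug->D
Char 7 ('F'): step: R->6, L=3; F->plug->F->R->D->L->A->refl->D->L'->C->R'->E->plug->E
Char 8 ('B'): step: R->7, L=3; B->plug->B->R->H->L->C->refl->F->L'->A->R'->C->plug->C
Char 9 ('B'): step: R->0, L->4 (L advanced); B->plug->B->R->H->L->E->refl->B->L'->G->R'->A->plug->A
Char 10 ('H'): step: R->1, L=4; H->plug->H->R->F->L->A->refl->D->L'->A->R'->C->plug->C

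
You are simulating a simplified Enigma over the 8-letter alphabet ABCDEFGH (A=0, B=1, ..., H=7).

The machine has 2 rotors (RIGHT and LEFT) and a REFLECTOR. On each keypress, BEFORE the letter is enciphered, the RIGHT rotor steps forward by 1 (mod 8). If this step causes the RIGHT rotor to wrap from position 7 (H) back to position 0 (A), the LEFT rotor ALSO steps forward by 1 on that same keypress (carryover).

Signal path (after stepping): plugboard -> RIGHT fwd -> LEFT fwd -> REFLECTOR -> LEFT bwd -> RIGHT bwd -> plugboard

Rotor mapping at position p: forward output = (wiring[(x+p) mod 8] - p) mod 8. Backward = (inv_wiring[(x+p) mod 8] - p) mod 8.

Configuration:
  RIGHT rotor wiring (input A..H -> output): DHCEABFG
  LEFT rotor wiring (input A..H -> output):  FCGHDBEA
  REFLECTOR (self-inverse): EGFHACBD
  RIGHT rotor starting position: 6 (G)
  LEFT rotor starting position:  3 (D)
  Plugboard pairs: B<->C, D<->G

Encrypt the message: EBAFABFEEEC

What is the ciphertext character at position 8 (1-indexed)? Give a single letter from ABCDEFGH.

Char 1 ('E'): step: R->7, L=3; E->plug->E->R->F->L->C->refl->F->L'->E->R'->B->plug->C
Char 2 ('B'): step: R->0, L->4 (L advanced); B->plug->C->R->C->L->A->refl->E->L'->D->R'->A->plug->A
Char 3 ('A'): step: R->1, L=4; A->plug->A->R->G->L->C->refl->F->L'->B->R'->B->plug->C
Char 4 ('F'): step: R->2, L=4; F->plug->F->R->E->L->B->refl->G->L'->F->R'->H->plug->H
Char 5 ('A'): step: R->3, L=4; A->plug->A->R->B->L->F->refl->C->L'->G->R'->C->plug->B
Char 6 ('B'): step: R->4, L=4; B->plug->C->R->B->L->F->refl->C->L'->G->R'->G->plug->D
Char 7 ('F'): step: R->5, L=4; F->plug->F->R->F->L->G->refl->B->L'->E->R'->A->plug->A
Char 8 ('E'): step: R->6, L=4; E->plug->E->R->E->L->B->refl->G->L'->F->R'->C->plug->B

B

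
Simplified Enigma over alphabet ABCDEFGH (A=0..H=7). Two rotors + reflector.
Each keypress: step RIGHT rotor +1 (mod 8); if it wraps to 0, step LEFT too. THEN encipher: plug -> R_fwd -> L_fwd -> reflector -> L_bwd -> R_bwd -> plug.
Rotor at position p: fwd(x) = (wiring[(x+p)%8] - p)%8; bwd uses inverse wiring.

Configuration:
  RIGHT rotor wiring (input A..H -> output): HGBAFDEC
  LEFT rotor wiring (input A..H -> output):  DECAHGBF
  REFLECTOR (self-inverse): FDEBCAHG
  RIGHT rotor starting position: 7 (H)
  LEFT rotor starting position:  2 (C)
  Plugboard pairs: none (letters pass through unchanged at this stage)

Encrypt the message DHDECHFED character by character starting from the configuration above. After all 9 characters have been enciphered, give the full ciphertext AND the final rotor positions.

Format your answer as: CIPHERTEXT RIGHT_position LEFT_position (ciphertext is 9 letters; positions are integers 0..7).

Char 1 ('D'): step: R->0, L->3 (L advanced); D->plug->D->R->A->L->F->refl->A->L'->F->R'->E->plug->E
Char 2 ('H'): step: R->1, L=3; H->plug->H->R->G->L->B->refl->D->L'->C->R'->E->plug->E
Char 3 ('D'): step: R->2, L=3; D->plug->D->R->B->L->E->refl->C->L'->E->R'->H->plug->H
Char 4 ('E'): step: R->3, L=3; E->plug->E->R->H->L->H->refl->G->L'->D->R'->G->plug->G
Char 5 ('C'): step: R->4, L=3; C->plug->C->R->A->L->F->refl->A->L'->F->R'->G->plug->G
Char 6 ('H'): step: R->5, L=3; H->plug->H->R->A->L->F->refl->A->L'->F->R'->C->plug->C
Char 7 ('F'): step: R->6, L=3; F->plug->F->R->C->L->D->refl->B->L'->G->R'->A->plug->A
Char 8 ('E'): step: R->7, L=3; E->plug->E->R->B->L->E->refl->C->L'->E->R'->G->plug->G
Char 9 ('D'): step: R->0, L->4 (L advanced); D->plug->D->R->A->L->D->refl->B->L'->D->R'->F->plug->F
Final: ciphertext=EEHGGCAGF, RIGHT=0, LEFT=4

Answer: EEHGGCAGF 0 4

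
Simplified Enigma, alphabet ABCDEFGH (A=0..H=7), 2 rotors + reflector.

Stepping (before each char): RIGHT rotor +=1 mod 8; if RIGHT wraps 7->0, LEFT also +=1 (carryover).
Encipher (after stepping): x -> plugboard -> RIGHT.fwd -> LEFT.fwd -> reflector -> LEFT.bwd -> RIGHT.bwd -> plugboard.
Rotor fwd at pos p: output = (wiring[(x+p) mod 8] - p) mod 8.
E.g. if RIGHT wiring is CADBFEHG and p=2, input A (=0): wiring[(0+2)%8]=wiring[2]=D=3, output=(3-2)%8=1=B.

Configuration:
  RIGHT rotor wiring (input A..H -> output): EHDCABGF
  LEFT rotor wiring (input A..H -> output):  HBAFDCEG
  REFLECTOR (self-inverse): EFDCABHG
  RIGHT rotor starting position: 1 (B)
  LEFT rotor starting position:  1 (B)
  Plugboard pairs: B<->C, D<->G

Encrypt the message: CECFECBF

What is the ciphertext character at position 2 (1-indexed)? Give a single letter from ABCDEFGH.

Char 1 ('C'): step: R->2, L=1; C->plug->B->R->A->L->A->refl->E->L'->C->R'->G->plug->D
Char 2 ('E'): step: R->3, L=1; E->plug->E->R->C->L->E->refl->A->L'->A->R'->H->plug->H

H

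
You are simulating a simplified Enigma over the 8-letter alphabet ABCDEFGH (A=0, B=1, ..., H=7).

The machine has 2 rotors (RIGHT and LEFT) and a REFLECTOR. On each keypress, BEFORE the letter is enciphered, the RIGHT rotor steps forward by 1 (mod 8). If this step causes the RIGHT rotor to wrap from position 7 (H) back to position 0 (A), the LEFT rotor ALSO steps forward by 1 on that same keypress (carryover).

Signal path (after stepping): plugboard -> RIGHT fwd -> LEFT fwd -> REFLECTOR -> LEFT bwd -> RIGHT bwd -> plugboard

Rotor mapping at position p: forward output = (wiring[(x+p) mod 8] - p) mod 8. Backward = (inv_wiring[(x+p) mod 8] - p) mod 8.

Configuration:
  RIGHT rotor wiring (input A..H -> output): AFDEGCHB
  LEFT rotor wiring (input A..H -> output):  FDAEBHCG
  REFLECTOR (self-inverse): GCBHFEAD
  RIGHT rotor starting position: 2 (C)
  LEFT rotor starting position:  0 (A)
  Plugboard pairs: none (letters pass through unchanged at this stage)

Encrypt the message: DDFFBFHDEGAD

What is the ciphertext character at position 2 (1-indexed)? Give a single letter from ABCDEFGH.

Char 1 ('D'): step: R->3, L=0; D->plug->D->R->E->L->B->refl->C->L'->G->R'->E->plug->E
Char 2 ('D'): step: R->4, L=0; D->plug->D->R->F->L->H->refl->D->L'->B->R'->F->plug->F

F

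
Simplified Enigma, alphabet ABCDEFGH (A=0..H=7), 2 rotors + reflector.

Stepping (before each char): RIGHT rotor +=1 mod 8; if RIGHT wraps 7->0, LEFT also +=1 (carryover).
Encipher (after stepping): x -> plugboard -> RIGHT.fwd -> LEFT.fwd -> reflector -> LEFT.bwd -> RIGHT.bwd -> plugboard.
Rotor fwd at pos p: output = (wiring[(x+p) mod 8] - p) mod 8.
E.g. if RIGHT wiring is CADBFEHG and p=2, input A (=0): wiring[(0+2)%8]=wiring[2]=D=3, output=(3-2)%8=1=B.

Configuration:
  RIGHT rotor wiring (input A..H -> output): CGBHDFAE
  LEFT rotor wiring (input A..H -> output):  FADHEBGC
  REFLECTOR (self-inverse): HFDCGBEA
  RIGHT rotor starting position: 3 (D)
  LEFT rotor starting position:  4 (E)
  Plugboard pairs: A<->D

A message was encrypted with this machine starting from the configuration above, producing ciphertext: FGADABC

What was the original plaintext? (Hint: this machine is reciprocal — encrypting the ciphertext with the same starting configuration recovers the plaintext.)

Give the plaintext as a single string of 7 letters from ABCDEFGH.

Char 1 ('F'): step: R->4, L=4; F->plug->F->R->C->L->C->refl->D->L'->H->R'->A->plug->D
Char 2 ('G'): step: R->5, L=4; G->plug->G->R->C->L->C->refl->D->L'->H->R'->C->plug->C
Char 3 ('A'): step: R->6, L=4; A->plug->D->R->A->L->A->refl->H->L'->G->R'->B->plug->B
Char 4 ('D'): step: R->7, L=4; D->plug->A->R->F->L->E->refl->G->L'->D->R'->B->plug->B
Char 5 ('A'): step: R->0, L->5 (L advanced); A->plug->D->R->H->L->H->refl->A->L'->D->R'->E->plug->E
Char 6 ('B'): step: R->1, L=5; B->plug->B->R->A->L->E->refl->G->L'->F->R'->A->plug->D
Char 7 ('C'): step: R->2, L=5; C->plug->C->R->B->L->B->refl->F->L'->C->R'->F->plug->F

Answer: DCBBEDF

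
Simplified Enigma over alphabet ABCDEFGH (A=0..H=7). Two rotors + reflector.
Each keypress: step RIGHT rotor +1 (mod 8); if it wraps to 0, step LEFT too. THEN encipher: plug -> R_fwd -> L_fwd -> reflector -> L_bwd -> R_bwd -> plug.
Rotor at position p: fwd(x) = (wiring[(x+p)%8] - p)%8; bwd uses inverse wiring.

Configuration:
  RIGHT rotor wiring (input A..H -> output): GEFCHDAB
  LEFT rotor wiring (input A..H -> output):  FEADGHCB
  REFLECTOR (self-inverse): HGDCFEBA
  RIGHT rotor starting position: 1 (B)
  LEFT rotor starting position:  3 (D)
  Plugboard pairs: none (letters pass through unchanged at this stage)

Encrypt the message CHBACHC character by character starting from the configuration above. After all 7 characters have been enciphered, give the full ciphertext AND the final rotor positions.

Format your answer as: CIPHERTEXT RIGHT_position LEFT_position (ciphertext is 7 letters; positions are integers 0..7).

Answer: DAECBCE 0 4

Derivation:
Char 1 ('C'): step: R->2, L=3; C->plug->C->R->F->L->C->refl->D->L'->B->R'->D->plug->D
Char 2 ('H'): step: R->3, L=3; H->plug->H->R->C->L->E->refl->F->L'->H->R'->A->plug->A
Char 3 ('B'): step: R->4, L=3; B->plug->B->R->H->L->F->refl->E->L'->C->R'->E->plug->E
Char 4 ('A'): step: R->5, L=3; A->plug->A->R->G->L->B->refl->G->L'->E->R'->C->plug->C
Char 5 ('C'): step: R->6, L=3; C->plug->C->R->A->L->A->refl->H->L'->D->R'->B->plug->B
Char 6 ('H'): step: R->7, L=3; H->plug->H->R->B->L->D->refl->C->L'->F->R'->C->plug->C
Char 7 ('C'): step: R->0, L->4 (L advanced); C->plug->C->R->F->L->A->refl->H->L'->H->R'->E->plug->E
Final: ciphertext=DAECBCE, RIGHT=0, LEFT=4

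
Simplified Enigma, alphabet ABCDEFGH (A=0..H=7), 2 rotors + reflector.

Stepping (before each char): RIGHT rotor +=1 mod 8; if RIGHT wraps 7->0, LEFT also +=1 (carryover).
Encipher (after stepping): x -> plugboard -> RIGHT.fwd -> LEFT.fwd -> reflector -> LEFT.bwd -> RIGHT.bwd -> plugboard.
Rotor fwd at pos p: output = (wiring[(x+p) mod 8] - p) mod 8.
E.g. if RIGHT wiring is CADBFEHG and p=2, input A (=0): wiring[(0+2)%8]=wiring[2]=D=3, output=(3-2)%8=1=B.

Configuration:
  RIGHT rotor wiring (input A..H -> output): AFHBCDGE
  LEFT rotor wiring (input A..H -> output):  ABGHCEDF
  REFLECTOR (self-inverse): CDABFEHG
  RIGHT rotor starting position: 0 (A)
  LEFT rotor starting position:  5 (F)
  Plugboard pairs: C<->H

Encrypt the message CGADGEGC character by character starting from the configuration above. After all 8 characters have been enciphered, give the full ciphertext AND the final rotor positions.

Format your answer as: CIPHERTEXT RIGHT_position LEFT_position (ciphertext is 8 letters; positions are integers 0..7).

Char 1 ('C'): step: R->1, L=5; C->plug->H->R->H->L->F->refl->E->L'->E->R'->A->plug->A
Char 2 ('G'): step: R->2, L=5; G->plug->G->R->G->L->C->refl->A->L'->C->R'->F->plug->F
Char 3 ('A'): step: R->3, L=5; A->plug->A->R->G->L->C->refl->A->L'->C->R'->G->plug->G
Char 4 ('D'): step: R->4, L=5; D->plug->D->R->A->L->H->refl->G->L'->B->R'->F->plug->F
Char 5 ('G'): step: R->5, L=5; G->plug->G->R->E->L->E->refl->F->L'->H->R'->C->plug->H
Char 6 ('E'): step: R->6, L=5; E->plug->E->R->B->L->G->refl->H->L'->A->R'->A->plug->A
Char 7 ('G'): step: R->7, L=5; G->plug->G->R->E->L->E->refl->F->L'->H->R'->H->plug->C
Char 8 ('C'): step: R->0, L->6 (L advanced); C->plug->H->R->E->L->A->refl->C->L'->C->R'->E->plug->E
Final: ciphertext=AFGFHACE, RIGHT=0, LEFT=6

Answer: AFGFHACE 0 6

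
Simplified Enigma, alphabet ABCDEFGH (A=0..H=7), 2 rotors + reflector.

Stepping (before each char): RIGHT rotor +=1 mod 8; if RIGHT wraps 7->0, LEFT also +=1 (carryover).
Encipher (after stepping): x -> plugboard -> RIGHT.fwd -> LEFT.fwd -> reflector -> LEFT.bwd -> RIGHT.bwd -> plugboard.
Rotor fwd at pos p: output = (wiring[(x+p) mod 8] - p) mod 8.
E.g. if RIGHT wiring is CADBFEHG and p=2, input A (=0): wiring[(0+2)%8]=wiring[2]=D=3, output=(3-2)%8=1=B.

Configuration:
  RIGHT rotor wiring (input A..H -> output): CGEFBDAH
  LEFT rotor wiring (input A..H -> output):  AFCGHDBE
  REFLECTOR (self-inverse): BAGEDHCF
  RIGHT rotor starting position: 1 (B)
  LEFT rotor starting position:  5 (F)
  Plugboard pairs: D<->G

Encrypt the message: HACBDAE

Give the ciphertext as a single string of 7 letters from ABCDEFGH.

Answer: EGEEBCA

Derivation:
Char 1 ('H'): step: R->2, L=5; H->plug->H->R->E->L->A->refl->B->L'->G->R'->E->plug->E
Char 2 ('A'): step: R->3, L=5; A->plug->A->R->C->L->H->refl->F->L'->F->R'->D->plug->G
Char 3 ('C'): step: R->4, L=5; C->plug->C->R->E->L->A->refl->B->L'->G->R'->E->plug->E
Char 4 ('B'): step: R->5, L=5; B->plug->B->R->D->L->D->refl->E->L'->B->R'->E->plug->E
Char 5 ('D'): step: R->6, L=5; D->plug->G->R->D->L->D->refl->E->L'->B->R'->B->plug->B
Char 6 ('A'): step: R->7, L=5; A->plug->A->R->A->L->G->refl->C->L'->H->R'->C->plug->C
Char 7 ('E'): step: R->0, L->6 (L advanced); E->plug->E->R->B->L->G->refl->C->L'->C->R'->A->plug->A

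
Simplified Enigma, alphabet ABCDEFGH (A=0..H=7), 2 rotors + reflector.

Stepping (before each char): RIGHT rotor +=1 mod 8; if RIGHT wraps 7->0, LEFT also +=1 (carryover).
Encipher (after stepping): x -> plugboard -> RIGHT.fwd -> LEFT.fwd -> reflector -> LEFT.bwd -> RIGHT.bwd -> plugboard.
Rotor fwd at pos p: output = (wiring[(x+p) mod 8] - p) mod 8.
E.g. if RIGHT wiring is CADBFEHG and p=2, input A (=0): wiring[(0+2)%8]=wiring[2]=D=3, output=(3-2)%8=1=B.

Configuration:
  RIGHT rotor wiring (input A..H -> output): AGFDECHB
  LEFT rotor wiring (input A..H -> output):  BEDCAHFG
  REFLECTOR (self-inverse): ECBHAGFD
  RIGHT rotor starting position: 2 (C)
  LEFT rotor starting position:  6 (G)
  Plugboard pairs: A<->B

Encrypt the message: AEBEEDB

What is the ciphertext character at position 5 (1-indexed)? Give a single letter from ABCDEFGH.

Char 1 ('A'): step: R->3, L=6; A->plug->B->R->B->L->A->refl->E->L'->F->R'->F->plug->F
Char 2 ('E'): step: R->4, L=6; E->plug->E->R->E->L->F->refl->G->L'->D->R'->C->plug->C
Char 3 ('B'): step: R->5, L=6; B->plug->A->R->F->L->E->refl->A->L'->B->R'->E->plug->E
Char 4 ('E'): step: R->6, L=6; E->plug->E->R->H->L->B->refl->C->L'->G->R'->G->plug->G
Char 5 ('E'): step: R->7, L=6; E->plug->E->R->E->L->F->refl->G->L'->D->R'->G->plug->G

G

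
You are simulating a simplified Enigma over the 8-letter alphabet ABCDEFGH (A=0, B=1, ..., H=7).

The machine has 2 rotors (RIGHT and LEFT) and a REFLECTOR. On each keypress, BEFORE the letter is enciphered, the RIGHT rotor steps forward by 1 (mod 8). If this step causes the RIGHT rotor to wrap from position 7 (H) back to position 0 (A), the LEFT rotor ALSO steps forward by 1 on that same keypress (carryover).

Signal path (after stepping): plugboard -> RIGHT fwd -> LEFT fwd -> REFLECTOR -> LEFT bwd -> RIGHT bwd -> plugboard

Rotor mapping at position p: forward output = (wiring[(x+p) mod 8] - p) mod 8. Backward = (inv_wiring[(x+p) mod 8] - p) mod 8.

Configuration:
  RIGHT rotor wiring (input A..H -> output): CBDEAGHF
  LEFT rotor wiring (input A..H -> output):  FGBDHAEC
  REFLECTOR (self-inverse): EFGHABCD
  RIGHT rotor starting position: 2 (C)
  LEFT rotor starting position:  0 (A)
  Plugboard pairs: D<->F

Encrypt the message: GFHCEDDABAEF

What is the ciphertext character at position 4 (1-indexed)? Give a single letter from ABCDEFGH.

Char 1 ('G'): step: R->3, L=0; G->plug->G->R->G->L->E->refl->A->L'->F->R'->B->plug->B
Char 2 ('F'): step: R->4, L=0; F->plug->D->R->B->L->G->refl->C->L'->H->R'->G->plug->G
Char 3 ('H'): step: R->5, L=0; H->plug->H->R->D->L->D->refl->H->L'->E->R'->E->plug->E
Char 4 ('C'): step: R->6, L=0; C->plug->C->R->E->L->H->refl->D->L'->D->R'->D->plug->F

F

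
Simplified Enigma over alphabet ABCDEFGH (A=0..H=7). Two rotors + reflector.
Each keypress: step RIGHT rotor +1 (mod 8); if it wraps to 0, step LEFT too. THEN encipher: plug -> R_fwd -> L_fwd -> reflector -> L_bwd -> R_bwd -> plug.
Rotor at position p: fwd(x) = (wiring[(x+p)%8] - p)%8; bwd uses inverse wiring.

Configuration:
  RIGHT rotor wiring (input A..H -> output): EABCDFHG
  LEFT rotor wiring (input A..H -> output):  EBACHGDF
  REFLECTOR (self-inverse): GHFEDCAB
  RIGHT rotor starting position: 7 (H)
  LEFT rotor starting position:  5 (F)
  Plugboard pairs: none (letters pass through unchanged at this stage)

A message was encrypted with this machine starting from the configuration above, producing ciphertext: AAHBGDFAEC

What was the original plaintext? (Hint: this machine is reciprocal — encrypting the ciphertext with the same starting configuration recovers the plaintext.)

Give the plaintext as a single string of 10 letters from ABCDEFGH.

Char 1 ('A'): step: R->0, L->6 (L advanced); A->plug->A->R->E->L->C->refl->F->L'->A->R'->B->plug->B
Char 2 ('A'): step: R->1, L=6; A->plug->A->R->H->L->A->refl->G->L'->C->R'->D->plug->D
Char 3 ('H'): step: R->2, L=6; H->plug->H->R->G->L->B->refl->H->L'->B->R'->C->plug->C
Char 4 ('B'): step: R->3, L=6; B->plug->B->R->A->L->F->refl->C->L'->E->R'->D->plug->D
Char 5 ('G'): step: R->4, L=6; G->plug->G->R->F->L->E->refl->D->L'->D->R'->C->plug->C
Char 6 ('D'): step: R->5, L=6; D->plug->D->R->H->L->A->refl->G->L'->C->R'->B->plug->B
Char 7 ('F'): step: R->6, L=6; F->plug->F->R->E->L->C->refl->F->L'->A->R'->B->plug->B
Char 8 ('A'): step: R->7, L=6; A->plug->A->R->H->L->A->refl->G->L'->C->R'->D->plug->D
Char 9 ('E'): step: R->0, L->7 (L advanced); E->plug->E->R->D->L->B->refl->H->L'->G->R'->H->plug->H
Char 10 ('C'): step: R->1, L=7; C->plug->C->R->B->L->F->refl->C->L'->C->R'->D->plug->D

Answer: BDCDCBBDHD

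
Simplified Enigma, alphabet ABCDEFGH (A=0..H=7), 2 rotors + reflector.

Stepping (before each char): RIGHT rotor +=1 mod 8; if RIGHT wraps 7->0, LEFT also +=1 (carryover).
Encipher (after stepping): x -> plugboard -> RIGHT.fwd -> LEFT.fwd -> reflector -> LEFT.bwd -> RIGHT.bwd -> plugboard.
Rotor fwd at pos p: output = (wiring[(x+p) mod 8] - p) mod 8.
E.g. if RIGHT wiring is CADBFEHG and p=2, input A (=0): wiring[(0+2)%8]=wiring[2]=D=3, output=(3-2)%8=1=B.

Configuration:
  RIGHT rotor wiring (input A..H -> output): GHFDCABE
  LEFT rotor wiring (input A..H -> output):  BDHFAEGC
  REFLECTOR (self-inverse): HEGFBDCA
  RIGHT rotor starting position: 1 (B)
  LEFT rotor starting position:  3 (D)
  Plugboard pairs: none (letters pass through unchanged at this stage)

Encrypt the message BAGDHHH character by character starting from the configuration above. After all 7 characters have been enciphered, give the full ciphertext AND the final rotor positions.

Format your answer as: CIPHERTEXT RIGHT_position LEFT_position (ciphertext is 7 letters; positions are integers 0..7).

Char 1 ('B'): step: R->2, L=3; B->plug->B->R->B->L->F->refl->D->L'->D->R'->A->plug->A
Char 2 ('A'): step: R->3, L=3; A->plug->A->R->A->L->C->refl->G->L'->F->R'->C->plug->C
Char 3 ('G'): step: R->4, L=3; G->plug->G->R->B->L->F->refl->D->L'->D->R'->F->plug->F
Char 4 ('D'): step: R->5, L=3; D->plug->D->R->B->L->F->refl->D->L'->D->R'->A->plug->A
Char 5 ('H'): step: R->6, L=3; H->plug->H->R->C->L->B->refl->E->L'->H->R'->E->plug->E
Char 6 ('H'): step: R->7, L=3; H->plug->H->R->C->L->B->refl->E->L'->H->R'->B->plug->B
Char 7 ('H'): step: R->0, L->4 (L advanced); H->plug->H->R->E->L->F->refl->D->L'->G->R'->A->plug->A
Final: ciphertext=ACFAEBA, RIGHT=0, LEFT=4

Answer: ACFAEBA 0 4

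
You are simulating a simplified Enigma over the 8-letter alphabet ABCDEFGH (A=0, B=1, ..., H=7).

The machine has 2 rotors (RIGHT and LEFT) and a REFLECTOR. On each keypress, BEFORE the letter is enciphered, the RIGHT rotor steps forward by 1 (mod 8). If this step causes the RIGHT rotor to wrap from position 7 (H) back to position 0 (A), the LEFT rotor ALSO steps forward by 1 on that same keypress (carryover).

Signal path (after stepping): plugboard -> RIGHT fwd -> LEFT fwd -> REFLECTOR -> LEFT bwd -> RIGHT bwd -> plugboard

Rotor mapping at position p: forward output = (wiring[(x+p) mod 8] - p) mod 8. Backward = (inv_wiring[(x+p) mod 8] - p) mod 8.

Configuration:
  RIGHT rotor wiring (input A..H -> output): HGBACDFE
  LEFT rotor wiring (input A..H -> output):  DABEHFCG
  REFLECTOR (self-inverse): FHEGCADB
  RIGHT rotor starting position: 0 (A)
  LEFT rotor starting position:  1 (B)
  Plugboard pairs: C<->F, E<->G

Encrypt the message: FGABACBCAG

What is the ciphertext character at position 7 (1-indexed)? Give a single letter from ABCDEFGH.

Char 1 ('F'): step: R->1, L=1; F->plug->C->R->H->L->C->refl->E->L'->E->R'->F->plug->C
Char 2 ('G'): step: R->2, L=1; G->plug->E->R->D->L->G->refl->D->L'->C->R'->F->plug->C
Char 3 ('A'): step: R->3, L=1; A->plug->A->R->F->L->B->refl->H->L'->A->R'->C->plug->F
Char 4 ('B'): step: R->4, L=1; B->plug->B->R->H->L->C->refl->E->L'->E->R'->H->plug->H
Char 5 ('A'): step: R->5, L=1; A->plug->A->R->G->L->F->refl->A->L'->B->R'->E->plug->G
Char 6 ('C'): step: R->6, L=1; C->plug->F->R->C->L->D->refl->G->L'->D->R'->E->plug->G
Char 7 ('B'): step: R->7, L=1; B->plug->B->R->A->L->H->refl->B->L'->F->R'->A->plug->A

A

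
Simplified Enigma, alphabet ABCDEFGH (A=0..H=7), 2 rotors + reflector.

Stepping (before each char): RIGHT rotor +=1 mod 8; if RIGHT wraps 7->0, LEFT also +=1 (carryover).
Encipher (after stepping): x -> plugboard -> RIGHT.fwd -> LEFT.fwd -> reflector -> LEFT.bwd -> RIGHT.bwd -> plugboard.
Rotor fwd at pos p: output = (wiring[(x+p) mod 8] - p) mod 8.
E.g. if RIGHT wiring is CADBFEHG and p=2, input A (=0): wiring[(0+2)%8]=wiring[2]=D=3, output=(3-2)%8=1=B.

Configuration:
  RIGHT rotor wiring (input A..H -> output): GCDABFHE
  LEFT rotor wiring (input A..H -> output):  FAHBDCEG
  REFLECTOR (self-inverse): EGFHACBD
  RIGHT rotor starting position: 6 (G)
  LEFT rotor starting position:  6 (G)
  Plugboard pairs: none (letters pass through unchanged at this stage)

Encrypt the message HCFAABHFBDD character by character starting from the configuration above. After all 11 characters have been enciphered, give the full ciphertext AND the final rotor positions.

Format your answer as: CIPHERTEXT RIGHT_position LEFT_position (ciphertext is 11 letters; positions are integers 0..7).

Char 1 ('H'): step: R->7, L=6; H->plug->H->R->A->L->G->refl->B->L'->E->R'->D->plug->D
Char 2 ('C'): step: R->0, L->7 (L advanced); C->plug->C->R->D->L->A->refl->E->L'->F->R'->F->plug->F
Char 3 ('F'): step: R->1, L=7; F->plug->F->R->G->L->D->refl->H->L'->A->R'->D->plug->D
Char 4 ('A'): step: R->2, L=7; A->plug->A->R->B->L->G->refl->B->L'->C->R'->F->plug->F
Char 5 ('A'): step: R->3, L=7; A->plug->A->R->F->L->E->refl->A->L'->D->R'->F->plug->F
Char 6 ('B'): step: R->4, L=7; B->plug->B->R->B->L->G->refl->B->L'->C->R'->E->plug->E
Char 7 ('H'): step: R->5, L=7; H->plug->H->R->E->L->C->refl->F->L'->H->R'->C->plug->C
Char 8 ('F'): step: R->6, L=7; F->plug->F->R->C->L->B->refl->G->L'->B->R'->A->plug->A
Char 9 ('B'): step: R->7, L=7; B->plug->B->R->H->L->F->refl->C->L'->E->R'->D->plug->D
Char 10 ('D'): step: R->0, L->0 (L advanced); D->plug->D->R->A->L->F->refl->C->L'->F->R'->F->plug->F
Char 11 ('D'): step: R->1, L=0; D->plug->D->R->A->L->F->refl->C->L'->F->R'->H->plug->H
Final: ciphertext=DFDFFECADFH, RIGHT=1, LEFT=0

Answer: DFDFFECADFH 1 0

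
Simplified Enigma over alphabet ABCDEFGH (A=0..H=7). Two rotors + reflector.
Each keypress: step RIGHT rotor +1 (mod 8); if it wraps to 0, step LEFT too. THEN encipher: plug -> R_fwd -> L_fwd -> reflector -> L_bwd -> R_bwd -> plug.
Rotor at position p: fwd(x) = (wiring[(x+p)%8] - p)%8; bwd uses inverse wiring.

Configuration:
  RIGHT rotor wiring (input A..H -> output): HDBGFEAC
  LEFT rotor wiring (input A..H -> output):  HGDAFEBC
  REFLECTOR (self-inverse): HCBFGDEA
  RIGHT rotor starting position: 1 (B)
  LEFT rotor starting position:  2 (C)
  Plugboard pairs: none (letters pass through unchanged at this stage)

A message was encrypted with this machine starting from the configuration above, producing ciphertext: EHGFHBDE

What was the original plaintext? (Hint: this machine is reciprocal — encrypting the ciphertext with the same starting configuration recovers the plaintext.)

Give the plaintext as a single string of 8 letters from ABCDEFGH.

Char 1 ('E'): step: R->2, L=2; E->plug->E->R->G->L->F->refl->D->L'->C->R'->D->plug->D
Char 2 ('H'): step: R->3, L=2; H->plug->H->R->G->L->F->refl->D->L'->C->R'->B->plug->B
Char 3 ('G'): step: R->4, L=2; G->plug->G->R->F->L->A->refl->H->L'->E->R'->C->plug->C
Char 4 ('F'): step: R->5, L=2; F->plug->F->R->E->L->H->refl->A->L'->F->R'->C->plug->C
Char 5 ('H'): step: R->6, L=2; H->plug->H->R->G->L->F->refl->D->L'->C->R'->A->plug->A
Char 6 ('B'): step: R->7, L=2; B->plug->B->R->A->L->B->refl->C->L'->D->R'->A->plug->A
Char 7 ('D'): step: R->0, L->3 (L advanced); D->plug->D->R->G->L->D->refl->F->L'->A->R'->G->plug->G
Char 8 ('E'): step: R->1, L=3; E->plug->E->R->D->L->G->refl->E->L'->F->R'->C->plug->C

Answer: DBCCAAGC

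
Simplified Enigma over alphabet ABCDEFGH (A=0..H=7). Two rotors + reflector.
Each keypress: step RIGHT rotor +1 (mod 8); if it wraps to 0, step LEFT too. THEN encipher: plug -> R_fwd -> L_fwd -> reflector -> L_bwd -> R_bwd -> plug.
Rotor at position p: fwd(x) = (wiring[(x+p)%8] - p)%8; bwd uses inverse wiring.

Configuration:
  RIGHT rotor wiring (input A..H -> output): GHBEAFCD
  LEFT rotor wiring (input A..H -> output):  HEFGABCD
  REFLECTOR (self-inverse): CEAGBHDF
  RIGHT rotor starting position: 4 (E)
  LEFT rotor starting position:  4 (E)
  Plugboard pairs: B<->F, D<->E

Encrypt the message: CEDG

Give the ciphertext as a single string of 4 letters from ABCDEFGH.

Char 1 ('C'): step: R->5, L=4; C->plug->C->R->G->L->B->refl->E->L'->A->R'->A->plug->A
Char 2 ('E'): step: R->6, L=4; E->plug->D->R->B->L->F->refl->H->L'->D->R'->E->plug->D
Char 3 ('D'): step: R->7, L=4; D->plug->E->R->F->L->A->refl->C->L'->H->R'->B->plug->F
Char 4 ('G'): step: R->0, L->5 (L advanced); G->plug->G->R->C->L->G->refl->D->L'->H->R'->B->plug->F

Answer: ADFF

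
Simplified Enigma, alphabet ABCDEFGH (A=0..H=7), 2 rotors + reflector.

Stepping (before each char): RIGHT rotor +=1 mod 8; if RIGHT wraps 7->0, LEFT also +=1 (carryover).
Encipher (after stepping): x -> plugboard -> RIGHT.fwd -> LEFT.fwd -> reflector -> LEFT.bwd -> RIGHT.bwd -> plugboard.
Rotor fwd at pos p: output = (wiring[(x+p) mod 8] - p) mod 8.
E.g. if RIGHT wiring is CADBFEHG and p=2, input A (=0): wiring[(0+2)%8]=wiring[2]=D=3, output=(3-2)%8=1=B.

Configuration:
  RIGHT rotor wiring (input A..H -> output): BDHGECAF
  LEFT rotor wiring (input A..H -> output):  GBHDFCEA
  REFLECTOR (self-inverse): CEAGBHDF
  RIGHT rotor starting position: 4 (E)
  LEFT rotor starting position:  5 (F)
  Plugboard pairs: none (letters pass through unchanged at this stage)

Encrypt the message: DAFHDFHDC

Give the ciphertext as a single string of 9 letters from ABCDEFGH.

Char 1 ('D'): step: R->5, L=5; D->plug->D->R->E->L->E->refl->B->L'->D->R'->B->plug->B
Char 2 ('A'): step: R->6, L=5; A->plug->A->R->C->L->D->refl->G->L'->G->R'->G->plug->G
Char 3 ('F'): step: R->7, L=5; F->plug->F->R->F->L->C->refl->A->L'->H->R'->E->plug->E
Char 4 ('H'): step: R->0, L->6 (L advanced); H->plug->H->R->F->L->F->refl->H->L'->G->R'->D->plug->D
Char 5 ('D'): step: R->1, L=6; D->plug->D->R->D->L->D->refl->G->L'->A->R'->H->plug->H
Char 6 ('F'): step: R->2, L=6; F->plug->F->R->D->L->D->refl->G->L'->A->R'->D->plug->D
Char 7 ('H'): step: R->3, L=6; H->plug->H->R->E->L->B->refl->E->L'->H->R'->C->plug->C
Char 8 ('D'): step: R->4, L=6; D->plug->D->R->B->L->C->refl->A->L'->C->R'->H->plug->H
Char 9 ('C'): step: R->5, L=6; C->plug->C->R->A->L->G->refl->D->L'->D->R'->B->plug->B

Answer: BGEDHDCHB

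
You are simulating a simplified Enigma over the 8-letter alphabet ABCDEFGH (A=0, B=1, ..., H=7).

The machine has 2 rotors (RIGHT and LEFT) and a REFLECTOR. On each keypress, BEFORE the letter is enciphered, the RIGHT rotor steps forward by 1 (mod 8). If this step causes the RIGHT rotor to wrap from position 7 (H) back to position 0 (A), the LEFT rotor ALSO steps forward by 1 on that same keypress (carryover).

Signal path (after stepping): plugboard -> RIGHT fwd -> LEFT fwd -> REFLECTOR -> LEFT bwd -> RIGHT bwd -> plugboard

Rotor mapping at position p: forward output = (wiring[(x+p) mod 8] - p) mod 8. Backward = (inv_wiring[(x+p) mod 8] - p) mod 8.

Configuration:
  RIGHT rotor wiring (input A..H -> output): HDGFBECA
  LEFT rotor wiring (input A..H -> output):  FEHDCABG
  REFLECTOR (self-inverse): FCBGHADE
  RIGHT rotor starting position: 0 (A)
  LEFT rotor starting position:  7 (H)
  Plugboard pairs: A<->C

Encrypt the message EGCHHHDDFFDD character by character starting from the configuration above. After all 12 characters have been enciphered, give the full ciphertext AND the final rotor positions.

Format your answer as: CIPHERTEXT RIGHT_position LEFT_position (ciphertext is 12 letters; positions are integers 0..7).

Answer: CHHCGFEHCCHA 4 0

Derivation:
Char 1 ('E'): step: R->1, L=7; E->plug->E->R->D->L->A->refl->F->L'->C->R'->A->plug->C
Char 2 ('G'): step: R->2, L=7; G->plug->G->R->F->L->D->refl->G->L'->B->R'->H->plug->H
Char 3 ('C'): step: R->3, L=7; C->plug->A->R->C->L->F->refl->A->L'->D->R'->H->plug->H
Char 4 ('H'): step: R->4, L=7; H->plug->H->R->B->L->G->refl->D->L'->F->R'->A->plug->C
Char 5 ('H'): step: R->5, L=7; H->plug->H->R->E->L->E->refl->H->L'->A->R'->G->plug->G
Char 6 ('H'): step: R->6, L=7; H->plug->H->R->G->L->B->refl->C->L'->H->R'->F->plug->F
Char 7 ('D'): step: R->7, L=7; D->plug->D->R->H->L->C->refl->B->L'->G->R'->E->plug->E
Char 8 ('D'): step: R->0, L->0 (L advanced); D->plug->D->R->F->L->A->refl->F->L'->A->R'->H->plug->H
Char 9 ('F'): step: R->1, L=0; F->plug->F->R->B->L->E->refl->H->L'->C->R'->A->plug->C
Char 10 ('F'): step: R->2, L=0; F->plug->F->R->G->L->B->refl->C->L'->E->R'->A->plug->C
Char 11 ('D'): step: R->3, L=0; D->plug->D->R->H->L->G->refl->D->L'->D->R'->H->plug->H
Char 12 ('D'): step: R->4, L=0; D->plug->D->R->E->L->C->refl->B->L'->G->R'->C->plug->A
Final: ciphertext=CHHCGFEHCCHA, RIGHT=4, LEFT=0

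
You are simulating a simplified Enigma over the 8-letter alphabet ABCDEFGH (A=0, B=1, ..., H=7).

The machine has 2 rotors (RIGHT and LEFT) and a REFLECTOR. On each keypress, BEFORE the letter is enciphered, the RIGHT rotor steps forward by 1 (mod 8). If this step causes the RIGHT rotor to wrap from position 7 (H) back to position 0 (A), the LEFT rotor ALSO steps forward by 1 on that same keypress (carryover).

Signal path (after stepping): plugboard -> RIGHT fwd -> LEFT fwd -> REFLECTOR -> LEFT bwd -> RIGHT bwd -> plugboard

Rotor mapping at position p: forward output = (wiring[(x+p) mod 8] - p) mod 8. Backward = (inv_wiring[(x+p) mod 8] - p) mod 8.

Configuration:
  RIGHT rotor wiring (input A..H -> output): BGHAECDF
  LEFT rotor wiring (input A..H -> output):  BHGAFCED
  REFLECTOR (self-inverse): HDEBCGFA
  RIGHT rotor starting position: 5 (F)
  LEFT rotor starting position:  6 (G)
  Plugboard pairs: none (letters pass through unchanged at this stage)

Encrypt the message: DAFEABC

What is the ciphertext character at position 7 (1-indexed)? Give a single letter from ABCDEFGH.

Char 1 ('D'): step: R->6, L=6; D->plug->D->R->A->L->G->refl->F->L'->B->R'->E->plug->E
Char 2 ('A'): step: R->7, L=6; A->plug->A->R->G->L->H->refl->A->L'->E->R'->H->plug->H
Char 3 ('F'): step: R->0, L->7 (L advanced); F->plug->F->R->C->L->A->refl->H->L'->D->R'->G->plug->G
Char 4 ('E'): step: R->1, L=7; E->plug->E->R->B->L->C->refl->E->L'->A->R'->H->plug->H
Char 5 ('A'): step: R->2, L=7; A->plug->A->R->F->L->G->refl->F->L'->H->R'->G->plug->G
Char 6 ('B'): step: R->3, L=7; B->plug->B->R->B->L->C->refl->E->L'->A->R'->D->plug->D
Char 7 ('C'): step: R->4, L=7; C->plug->C->R->H->L->F->refl->G->L'->F->R'->E->plug->E

E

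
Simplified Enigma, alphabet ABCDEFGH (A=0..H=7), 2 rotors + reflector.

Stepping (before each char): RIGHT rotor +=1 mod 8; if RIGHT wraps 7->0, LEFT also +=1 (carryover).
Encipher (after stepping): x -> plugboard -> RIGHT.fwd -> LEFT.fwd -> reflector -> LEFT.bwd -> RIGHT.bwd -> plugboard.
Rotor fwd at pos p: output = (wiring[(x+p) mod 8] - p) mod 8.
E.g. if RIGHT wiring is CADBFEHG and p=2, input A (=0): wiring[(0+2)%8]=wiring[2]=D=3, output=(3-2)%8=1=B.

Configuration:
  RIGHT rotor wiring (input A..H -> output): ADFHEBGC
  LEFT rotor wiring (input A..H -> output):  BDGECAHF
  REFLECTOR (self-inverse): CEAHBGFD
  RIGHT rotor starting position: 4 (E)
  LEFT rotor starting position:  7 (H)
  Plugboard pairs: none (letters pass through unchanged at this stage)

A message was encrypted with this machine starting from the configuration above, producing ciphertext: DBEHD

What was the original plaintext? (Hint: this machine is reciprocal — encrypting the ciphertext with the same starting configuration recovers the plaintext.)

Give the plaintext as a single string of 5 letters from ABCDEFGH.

Char 1 ('D'): step: R->5, L=7; D->plug->D->R->D->L->H->refl->D->L'->F->R'->C->plug->C
Char 2 ('B'): step: R->6, L=7; B->plug->B->R->E->L->F->refl->G->L'->A->R'->A->plug->A
Char 3 ('E'): step: R->7, L=7; E->plug->E->R->A->L->G->refl->F->L'->E->R'->C->plug->C
Char 4 ('H'): step: R->0, L->0 (L advanced); H->plug->H->R->C->L->G->refl->F->L'->H->R'->D->plug->D
Char 5 ('D'): step: R->1, L=0; D->plug->D->R->D->L->E->refl->B->L'->A->R'->E->plug->E

Answer: CACDE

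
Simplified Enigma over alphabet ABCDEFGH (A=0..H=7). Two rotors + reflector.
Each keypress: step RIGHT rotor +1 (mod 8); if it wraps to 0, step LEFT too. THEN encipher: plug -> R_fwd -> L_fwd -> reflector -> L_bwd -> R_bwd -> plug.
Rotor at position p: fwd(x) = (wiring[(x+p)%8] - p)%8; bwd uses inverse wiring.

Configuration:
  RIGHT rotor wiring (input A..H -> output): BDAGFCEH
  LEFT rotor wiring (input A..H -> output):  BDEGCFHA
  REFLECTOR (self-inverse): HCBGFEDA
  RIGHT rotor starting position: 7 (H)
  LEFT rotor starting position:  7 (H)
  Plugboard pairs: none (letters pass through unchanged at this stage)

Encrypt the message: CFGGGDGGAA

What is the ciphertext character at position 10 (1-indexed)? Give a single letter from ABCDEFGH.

Char 1 ('C'): step: R->0, L->0 (L advanced); C->plug->C->R->A->L->B->refl->C->L'->E->R'->G->plug->G
Char 2 ('F'): step: R->1, L=0; F->plug->F->R->D->L->G->refl->D->L'->B->R'->E->plug->E
Char 3 ('G'): step: R->2, L=0; G->plug->G->R->H->L->A->refl->H->L'->G->R'->A->plug->A
Char 4 ('G'): step: R->3, L=0; G->plug->G->R->A->L->B->refl->C->L'->E->R'->E->plug->E
Char 5 ('G'): step: R->4, L=0; G->plug->G->R->E->L->C->refl->B->L'->A->R'->C->plug->C
Char 6 ('D'): step: R->5, L=0; D->plug->D->R->E->L->C->refl->B->L'->A->R'->H->plug->H
Char 7 ('G'): step: R->6, L=0; G->plug->G->R->H->L->A->refl->H->L'->G->R'->A->plug->A
Char 8 ('G'): step: R->7, L=0; G->plug->G->R->D->L->G->refl->D->L'->B->R'->D->plug->D
Char 9 ('A'): step: R->0, L->1 (L advanced); A->plug->A->R->B->L->D->refl->G->L'->F->R'->E->plug->E
Char 10 ('A'): step: R->1, L=1; A->plug->A->R->C->L->F->refl->E->L'->E->R'->D->plug->D

D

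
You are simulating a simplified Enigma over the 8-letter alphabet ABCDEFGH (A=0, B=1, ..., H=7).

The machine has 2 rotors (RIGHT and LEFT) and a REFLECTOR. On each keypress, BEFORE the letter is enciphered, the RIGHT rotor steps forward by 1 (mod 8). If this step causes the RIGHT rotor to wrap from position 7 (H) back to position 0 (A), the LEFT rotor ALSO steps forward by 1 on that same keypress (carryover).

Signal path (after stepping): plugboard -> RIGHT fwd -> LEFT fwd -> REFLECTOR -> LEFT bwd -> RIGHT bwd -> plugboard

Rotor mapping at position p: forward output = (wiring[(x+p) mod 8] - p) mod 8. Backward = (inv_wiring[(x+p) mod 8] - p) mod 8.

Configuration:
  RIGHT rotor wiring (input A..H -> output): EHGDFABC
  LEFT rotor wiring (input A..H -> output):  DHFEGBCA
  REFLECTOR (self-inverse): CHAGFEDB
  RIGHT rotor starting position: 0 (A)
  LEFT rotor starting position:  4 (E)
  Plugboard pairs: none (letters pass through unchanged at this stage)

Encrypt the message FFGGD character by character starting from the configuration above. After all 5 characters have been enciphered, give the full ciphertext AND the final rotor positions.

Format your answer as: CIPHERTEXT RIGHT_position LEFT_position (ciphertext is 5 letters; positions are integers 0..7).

Answer: EEDCH 5 4

Derivation:
Char 1 ('F'): step: R->1, L=4; F->plug->F->R->A->L->C->refl->A->L'->H->R'->E->plug->E
Char 2 ('F'): step: R->2, L=4; F->plug->F->R->A->L->C->refl->A->L'->H->R'->E->plug->E
Char 3 ('G'): step: R->3, L=4; G->plug->G->R->E->L->H->refl->B->L'->G->R'->D->plug->D
Char 4 ('G'): step: R->4, L=4; G->plug->G->R->C->L->G->refl->D->L'->F->R'->C->plug->C
Char 5 ('D'): step: R->5, L=4; D->plug->D->R->H->L->A->refl->C->L'->A->R'->H->plug->H
Final: ciphertext=EEDCH, RIGHT=5, LEFT=4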